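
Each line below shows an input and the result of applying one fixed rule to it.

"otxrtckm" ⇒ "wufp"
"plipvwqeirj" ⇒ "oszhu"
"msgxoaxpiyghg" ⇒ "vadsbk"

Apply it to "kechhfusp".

The rule is to keep every other character starting from the second (positions 2nd, 4th, 6th, ...), then shift every letter 3 places forward in the alphabet (wrapping around).
On "kechhfusp": the first step gives "ehfs", and the second then gives "hkiv".

hkiv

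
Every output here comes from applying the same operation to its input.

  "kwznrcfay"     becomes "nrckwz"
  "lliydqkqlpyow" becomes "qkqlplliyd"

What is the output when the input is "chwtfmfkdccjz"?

Looking at the pairs, the operation is to delete the last 3 characters, then swap the front and back halves of the string.
On "chwtfmfkdccjz": the first step gives "chwtfmfkdc", and the second then gives "mfkdcchwtf".

mfkdcchwtf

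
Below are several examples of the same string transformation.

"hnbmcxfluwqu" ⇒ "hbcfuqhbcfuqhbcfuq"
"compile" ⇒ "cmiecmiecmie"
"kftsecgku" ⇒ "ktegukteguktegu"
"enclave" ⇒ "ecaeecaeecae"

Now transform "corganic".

What's happening: keep every other character starting from the first (positions 1st, 3rd, 5th, ...), then write the whole string 3 times in a row.
So "corganic" becomes "craicraicrai".

craicraicrai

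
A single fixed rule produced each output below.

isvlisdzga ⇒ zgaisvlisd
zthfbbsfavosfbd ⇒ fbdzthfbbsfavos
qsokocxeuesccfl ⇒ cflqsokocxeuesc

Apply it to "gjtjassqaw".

The rule is to move the last 3 characters to the front (rotate right by 3).
Applying that to "gjtjassqaw" gives "qawgjtjass".

qawgjtjass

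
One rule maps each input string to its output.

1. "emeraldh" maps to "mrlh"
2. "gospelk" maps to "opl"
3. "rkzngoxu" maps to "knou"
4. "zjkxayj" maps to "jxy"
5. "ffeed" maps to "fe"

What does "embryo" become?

The transformation: keep every other character starting from the second (positions 2nd, 4th, 6th, ...).
Doing the same to "embryo": "mro".

mro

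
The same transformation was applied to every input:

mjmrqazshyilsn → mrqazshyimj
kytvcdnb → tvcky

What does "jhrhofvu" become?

What's happening: delete the last 3 characters, then move the first 2 characters to the end (rotate left by 2).
Applying both steps to "jhrhofvu": "jhrho", then "rhojh".
(Check on "mjmrqazshyilsn": → "mjmrqazshyi" → "mrqazshyimj" ✓)

rhojh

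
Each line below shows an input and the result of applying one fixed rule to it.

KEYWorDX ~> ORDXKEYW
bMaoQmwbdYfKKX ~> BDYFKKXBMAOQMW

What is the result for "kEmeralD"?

The pattern: swap the front and back halves of the string, then convert every letter to uppercase.
Working it through for "kEmeralD": intermediate "ralDkEme", final "RALDKEME".

RALDKEME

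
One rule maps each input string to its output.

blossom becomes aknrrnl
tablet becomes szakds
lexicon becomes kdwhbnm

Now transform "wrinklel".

vqhmjkdk

Each output is the input with this applied: shift every letter 1 place backward in the alphabet (wrapping around).
On "wrinklel" that produces "vqhmjkdk".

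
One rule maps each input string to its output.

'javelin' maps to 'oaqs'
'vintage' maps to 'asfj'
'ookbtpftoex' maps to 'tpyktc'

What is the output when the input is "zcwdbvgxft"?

In each case the input is transformed by: keep every other character starting from the first (positions 1st, 3rd, 5th, ...), then shift every letter 5 places forward in the alphabet (wrapping around).
Applying both steps to "zcwdbvgxft": "zwbgf", then "ebglk".
(Check on "javelin": → "jvln" → "oaqs" ✓)

ebglk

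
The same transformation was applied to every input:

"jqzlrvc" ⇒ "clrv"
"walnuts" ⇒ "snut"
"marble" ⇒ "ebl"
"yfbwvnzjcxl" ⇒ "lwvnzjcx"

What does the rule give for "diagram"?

mgra

The pattern: delete the first 3 characters, then move the last character to the front.
Starting from "diagram": after the first operation, "gram"; after the second, "mgra".
(Check on "jqzlrvc": → "lrvc" → "clrv" ✓)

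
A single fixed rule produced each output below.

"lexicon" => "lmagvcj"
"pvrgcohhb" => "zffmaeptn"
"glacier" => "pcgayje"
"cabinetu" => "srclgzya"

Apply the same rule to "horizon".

lmxgpmf

In each case the input is transformed by: reverse the string, then shift every letter 2 places backward in the alphabet (wrapping around).
For "horizon", step one produces "noziroh"; step two turns that into "lmxgpmf".
(Check on "glacier": → "reicalg" → "pcgayje" ✓)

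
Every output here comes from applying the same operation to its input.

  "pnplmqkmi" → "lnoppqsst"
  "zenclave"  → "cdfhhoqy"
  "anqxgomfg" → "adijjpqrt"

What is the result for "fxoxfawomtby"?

aabdeiiprrwz

What's happening: shift every letter 3 places forward in the alphabet (wrapping around), then sort the characters into alphabetical order.
So "fxoxfawomtby" becomes "aabdeiiprrwz".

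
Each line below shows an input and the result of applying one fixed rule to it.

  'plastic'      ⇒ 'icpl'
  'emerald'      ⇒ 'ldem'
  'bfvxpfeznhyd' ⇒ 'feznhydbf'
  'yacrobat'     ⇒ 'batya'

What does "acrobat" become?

atac

The rule is to move the first 2 characters to the end (rotate left by 2), then delete the first 3 characters.
Working it through for "acrobat": intermediate "robatac", final "atac".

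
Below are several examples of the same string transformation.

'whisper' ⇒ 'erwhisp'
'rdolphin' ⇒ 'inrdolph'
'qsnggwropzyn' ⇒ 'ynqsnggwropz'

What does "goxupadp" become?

The transformation: move the last 2 characters to the front (rotate right by 2).
On "goxupadp" that produces "dpgoxupa".

dpgoxupa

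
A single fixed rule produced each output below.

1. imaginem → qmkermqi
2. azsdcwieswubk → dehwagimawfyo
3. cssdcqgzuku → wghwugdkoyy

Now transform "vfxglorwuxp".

The transformation: swap each adjacent pair of characters (1↔2, 3↔4, ...), then shift every letter 4 places forward in the alphabet (wrapping around).
Applying both steps to "vfxglorwuxp": "fvgxolwrxup", then "jzkbspavbyt".

jzkbspavbyt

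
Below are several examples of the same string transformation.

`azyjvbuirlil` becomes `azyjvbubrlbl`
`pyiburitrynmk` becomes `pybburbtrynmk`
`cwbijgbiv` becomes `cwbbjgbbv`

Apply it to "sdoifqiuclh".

Looking at the pairs, the operation is to replace every "i" with "b".
Doing the same to "sdoifqiuclh": "sdobfqbuclh".

sdobfqbuclh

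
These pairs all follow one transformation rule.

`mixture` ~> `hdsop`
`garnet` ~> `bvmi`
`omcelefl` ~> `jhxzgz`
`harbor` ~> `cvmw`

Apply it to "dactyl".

Rule — shift every letter 5 places backward in the alphabet (wrapping around), then delete the last 2 characters.
On "dactyl": the first step gives "yvxotg", and the second then gives "yvxo".

yvxo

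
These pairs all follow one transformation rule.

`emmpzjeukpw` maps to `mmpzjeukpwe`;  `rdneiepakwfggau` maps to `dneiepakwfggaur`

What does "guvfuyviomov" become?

uvfuyviomovg

The transformation: move the first character to the end.
Applying that to "guvfuyviomov" gives "uvfuyviomovg".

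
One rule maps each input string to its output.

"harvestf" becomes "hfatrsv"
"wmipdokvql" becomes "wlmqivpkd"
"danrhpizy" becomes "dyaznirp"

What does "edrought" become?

Each output is the input with this applied: take characters alternately from the front and the back (1st, last, 2nd, 2nd-last, ...), then delete the last character.
"edrought" → "etdhrgou" → "etdhrgo".

etdhrgo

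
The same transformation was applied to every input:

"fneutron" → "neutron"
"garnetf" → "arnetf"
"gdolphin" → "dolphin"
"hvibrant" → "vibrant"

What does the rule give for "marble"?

The rule is to delete the first character.
So "marble" becomes "arble".

arble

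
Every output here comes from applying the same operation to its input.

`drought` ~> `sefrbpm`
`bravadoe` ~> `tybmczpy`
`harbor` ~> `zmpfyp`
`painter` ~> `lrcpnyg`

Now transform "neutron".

rpmllcs

Looking at the pairs, the operation is to move the first 3 characters to the end (rotate left by 3), then shift every letter 2 places backward in the alphabet (wrapping around).
So "neutron" becomes "rpmllcs".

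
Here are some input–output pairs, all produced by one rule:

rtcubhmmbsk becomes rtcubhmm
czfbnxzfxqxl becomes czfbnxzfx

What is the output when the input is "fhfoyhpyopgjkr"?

fhfoyhpyopg

In each case the input is transformed by: delete the last 3 characters.
Applying that to "fhfoyhpyopgjkr" gives "fhfoyhpyopg".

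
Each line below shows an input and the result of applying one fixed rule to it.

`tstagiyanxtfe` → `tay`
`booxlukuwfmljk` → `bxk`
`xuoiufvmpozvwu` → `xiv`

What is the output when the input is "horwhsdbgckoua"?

hwd

Each output is the input with this applied: keep one character in every 3, starting at position 1 (positions 1st, 4th, 7th, ...), then keep only the first 3 characters.
Applying both steps to "horwhsdbgckoua": "hwdcu", then "hwd".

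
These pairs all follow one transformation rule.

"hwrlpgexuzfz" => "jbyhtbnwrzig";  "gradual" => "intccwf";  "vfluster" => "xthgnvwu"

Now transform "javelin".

In each case the input is transformed by: take characters alternately from the front and the back (1st, last, 2nd, 2nd-last, ...), then shift every letter 2 places forward in the alphabet (wrapping around).
For "javelin", step one produces "jnaivle"; step two turns that into "lpckxng".

lpckxng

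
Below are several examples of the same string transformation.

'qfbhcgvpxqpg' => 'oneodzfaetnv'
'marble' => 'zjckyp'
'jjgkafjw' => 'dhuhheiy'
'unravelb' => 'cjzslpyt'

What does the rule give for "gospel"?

ncjemq

Rule — move the last 3 characters to the front (rotate right by 3), then shift every letter 2 places backward in the alphabet (wrapping around).
On "gospel": the first step gives "pelgos", and the second then gives "ncjemq".
(Check on "qfbhcgvpxqpg": → "qpgqfbhcgvpx" → "oneodzfaetnv" ✓)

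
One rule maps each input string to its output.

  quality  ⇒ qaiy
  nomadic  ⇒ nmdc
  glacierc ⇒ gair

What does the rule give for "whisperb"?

wipr

The rule is to keep every other character starting from the first (positions 1st, 3rd, 5th, ...).
So "whisperb" becomes "wipr".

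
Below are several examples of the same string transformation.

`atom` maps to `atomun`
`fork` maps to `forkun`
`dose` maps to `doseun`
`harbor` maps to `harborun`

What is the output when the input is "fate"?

fateun

The transformation: append "un".
Doing the same to "fate": "fateun".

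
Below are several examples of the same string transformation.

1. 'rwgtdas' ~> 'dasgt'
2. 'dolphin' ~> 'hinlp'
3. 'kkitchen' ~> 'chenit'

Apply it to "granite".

What's happening: delete the first 2 characters, then move the first 2 characters to the end (rotate left by 2).
For "granite" the result is "itean".
(Check on "rwgtdas": → "gtdas" → "dasgt" ✓)

itean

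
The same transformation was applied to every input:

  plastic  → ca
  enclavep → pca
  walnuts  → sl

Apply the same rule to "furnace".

The pattern: take characters alternately from the front and the back (1st, last, 2nd, 2nd-last, ...), then keep one character in every 3, starting at position 2 (positions 2nd, 5th, 8th, ...).
Working it through for "furnace": intermediate "feucran", final "er".

er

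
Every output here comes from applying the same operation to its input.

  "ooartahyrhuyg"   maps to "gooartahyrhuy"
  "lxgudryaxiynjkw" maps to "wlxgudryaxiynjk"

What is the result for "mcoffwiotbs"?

In each case the input is transformed by: move the last character to the front.
For "mcoffwiotbs" the result is "smcoffwiotb".

smcoffwiotb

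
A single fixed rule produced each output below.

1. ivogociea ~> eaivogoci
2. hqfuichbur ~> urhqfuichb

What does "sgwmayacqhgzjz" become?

The rule is to move the last 2 characters to the front (rotate right by 2).
For "sgwmayacqhgzjz" the result is "jzsgwmayacqhgz".

jzsgwmayacqhgz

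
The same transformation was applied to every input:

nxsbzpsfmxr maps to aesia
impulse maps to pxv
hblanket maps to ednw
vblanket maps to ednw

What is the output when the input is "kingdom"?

ljr

The pattern: keep every other character starting from the second (positions 2nd, 4th, 6th, ...), then shift every letter 3 places forward in the alphabet (wrapping around).
Applying both steps to "kingdom": "igo", then "ljr".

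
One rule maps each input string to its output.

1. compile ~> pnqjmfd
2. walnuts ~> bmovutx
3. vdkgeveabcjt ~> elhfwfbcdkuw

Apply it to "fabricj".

The rule is to shift every letter 1 place forward in the alphabet (wrapping around), then move the first character to the end.
On "fabricj": the first step gives "gbcsjdk", and the second then gives "bcsjdkg".

bcsjdkg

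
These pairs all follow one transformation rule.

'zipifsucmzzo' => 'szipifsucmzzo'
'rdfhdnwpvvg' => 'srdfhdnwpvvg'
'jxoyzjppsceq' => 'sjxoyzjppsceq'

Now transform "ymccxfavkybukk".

symccxfavkybukk

What's happening: prepend "s".
Doing the same to "ymccxfavkybukk": "symccxfavkybukk".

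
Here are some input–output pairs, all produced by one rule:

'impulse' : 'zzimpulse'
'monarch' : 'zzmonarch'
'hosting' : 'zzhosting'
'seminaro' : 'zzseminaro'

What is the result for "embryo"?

The pattern: prepend "zz".
For "embryo" the result is "zzembryo".

zzembryo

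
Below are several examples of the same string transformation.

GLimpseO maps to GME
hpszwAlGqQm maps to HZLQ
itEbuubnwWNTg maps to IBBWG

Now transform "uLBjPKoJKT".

UJOT

Looking at the pairs, the operation is to keep one character in every 3, starting at position 1 (positions 1st, 4th, 7th, ...), then convert every letter to uppercase.
Working it through for "uLBjPKoJKT": intermediate "ujoT", final "UJOT".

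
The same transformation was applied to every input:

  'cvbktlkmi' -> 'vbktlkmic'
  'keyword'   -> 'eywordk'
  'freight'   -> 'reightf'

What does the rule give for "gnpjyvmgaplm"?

npjyvmgaplmg

Looking at the pairs, the operation is to move the first character to the end.
For "gnpjyvmgaplm" the result is "npjyvmgaplmg".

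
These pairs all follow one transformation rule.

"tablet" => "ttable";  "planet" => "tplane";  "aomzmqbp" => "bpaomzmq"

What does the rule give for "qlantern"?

rnqlante

The transformation: swap the front and back halves of the string, then move the first 2 characters to the end (rotate left by 2).
For "qlantern" the result is "rnqlante".
(Check on "tablet": → "lettab" → "ttable" ✓)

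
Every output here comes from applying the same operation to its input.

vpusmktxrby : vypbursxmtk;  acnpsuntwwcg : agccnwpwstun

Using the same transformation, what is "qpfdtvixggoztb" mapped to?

Rule — take characters alternately from the front and the back (1st, last, 2nd, 2nd-last, ...).
On "qpfdtvixggoztb" that produces "qbptfzdotgvgix".

qbptfzdotgvgix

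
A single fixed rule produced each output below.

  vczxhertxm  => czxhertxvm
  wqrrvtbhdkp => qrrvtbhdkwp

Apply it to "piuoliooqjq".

Each output is the input with this applied: swap the first and last characters, then move the first character to the end.
Applying both steps to "piuoliooqjq": "qiuoliooqjp", then "iuoliooqjpq".

iuoliooqjpq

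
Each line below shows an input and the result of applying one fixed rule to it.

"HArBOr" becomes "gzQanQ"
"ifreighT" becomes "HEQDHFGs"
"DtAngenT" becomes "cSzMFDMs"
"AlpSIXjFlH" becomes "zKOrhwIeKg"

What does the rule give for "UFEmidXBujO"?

tedLHCwaTIn

What's happening: flip the case of every letter, then shift every letter 1 place backward in the alphabet (wrapping around).
"UFEmidXBujO" → "ufeMIDxbUJo" → "tedLHCwaTIn".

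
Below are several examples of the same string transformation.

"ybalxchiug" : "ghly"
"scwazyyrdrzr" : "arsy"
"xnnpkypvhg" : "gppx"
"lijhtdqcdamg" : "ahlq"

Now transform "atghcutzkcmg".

Looking at the pairs, the operation is to keep one character in every 3, starting at position 1 (positions 1st, 4th, 7th, ...), then sort the characters into alphabetical order.
Applying both steps to "atghcutzkcmg": "ahtc", then "acht".

acht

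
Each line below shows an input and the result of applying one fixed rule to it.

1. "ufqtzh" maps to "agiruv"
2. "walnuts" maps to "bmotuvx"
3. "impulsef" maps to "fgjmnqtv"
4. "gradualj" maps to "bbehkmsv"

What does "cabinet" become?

bcdfjou

What's happening: shift every letter 1 place forward in the alphabet (wrapping around), then sort the characters into alphabetical order.
For "cabinet" the result is "bcdfjou".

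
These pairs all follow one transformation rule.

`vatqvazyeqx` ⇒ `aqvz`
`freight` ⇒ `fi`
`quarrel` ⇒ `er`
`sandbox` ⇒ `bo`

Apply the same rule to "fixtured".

erx

Rule — sort the characters into alphabetical order, then keep one character in every 3, starting at position 2 (positions 2nd, 5th, 8th, ...).
Starting from "fixtured": after the first operation, "defirtux"; after the second, "erx".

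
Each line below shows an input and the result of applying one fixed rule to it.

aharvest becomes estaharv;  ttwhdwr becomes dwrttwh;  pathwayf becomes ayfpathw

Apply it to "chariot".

iotchar

Looking at the pairs, the operation is to move the last 3 characters to the front (rotate right by 3).
Applying that to "chariot" gives "iotchar".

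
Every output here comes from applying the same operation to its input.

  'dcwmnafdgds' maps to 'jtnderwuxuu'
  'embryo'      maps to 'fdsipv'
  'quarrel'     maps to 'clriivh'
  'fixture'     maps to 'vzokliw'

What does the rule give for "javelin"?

Each output is the input with this applied: swap the first and last characters, then shift every letter 9 places backward in the alphabet (wrapping around).
On "javelin" that produces "ermvcza".
(Check on "quarrel": → "luarreq" → "clriivh" ✓)

ermvcza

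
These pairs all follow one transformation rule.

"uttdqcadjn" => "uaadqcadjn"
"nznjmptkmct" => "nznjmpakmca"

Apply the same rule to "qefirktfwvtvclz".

Each output is the input with this applied: replace every "t" with "a".
On "qefirktfwvtvclz" that produces "qefirkafwvavclz".

qefirkafwvavclz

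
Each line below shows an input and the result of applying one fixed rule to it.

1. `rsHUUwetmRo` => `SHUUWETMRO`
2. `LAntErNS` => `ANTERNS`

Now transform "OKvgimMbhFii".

The pattern: delete the first character, then convert every letter to uppercase.
So "OKvgimMbhFii" becomes "KVGIMMBHFII".

KVGIMMBHFII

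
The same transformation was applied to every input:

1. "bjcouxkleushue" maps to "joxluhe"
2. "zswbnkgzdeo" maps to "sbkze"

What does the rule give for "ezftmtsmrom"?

zttmo

The pattern: keep every other character starting from the second (positions 2nd, 4th, 6th, ...).
Doing the same to "ezftmtsmrom": "zttmo".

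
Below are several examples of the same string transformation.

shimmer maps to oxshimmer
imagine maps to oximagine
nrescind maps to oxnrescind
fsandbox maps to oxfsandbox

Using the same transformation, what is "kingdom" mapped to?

oxkingdom

The pattern: prepend "ox".
Doing the same to "kingdom": "oxkingdom".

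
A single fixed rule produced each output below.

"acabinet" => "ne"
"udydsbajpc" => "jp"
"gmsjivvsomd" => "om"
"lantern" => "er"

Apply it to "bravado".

The rule is to move the last character to the front, then keep only the last 2 characters.
For "bravado" the result is "ad".

ad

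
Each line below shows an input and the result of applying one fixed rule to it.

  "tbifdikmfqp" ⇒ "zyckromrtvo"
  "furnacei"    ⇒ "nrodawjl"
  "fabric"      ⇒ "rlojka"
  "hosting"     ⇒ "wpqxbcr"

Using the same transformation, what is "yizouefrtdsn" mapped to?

The transformation: shift every letter 9 places forward in the alphabet (wrapping around), then move the last 2 characters to the front (rotate right by 2).
Working it through for "yizouefrtdsn": intermediate "hrixdnoacmbw", final "bwhrixdnoacm".

bwhrixdnoacm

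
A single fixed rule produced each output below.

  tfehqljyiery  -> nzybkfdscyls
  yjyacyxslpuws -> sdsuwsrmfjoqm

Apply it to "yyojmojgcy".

Looking at the pairs, the operation is to shift every letter 6 places backward in the alphabet (wrapping around).
Doing the same to "yyojmojgcy": "ssidgidaws".

ssidgidaws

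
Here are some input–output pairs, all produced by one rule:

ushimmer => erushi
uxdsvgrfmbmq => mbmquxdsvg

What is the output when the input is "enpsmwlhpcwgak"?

cwgakenpsmwl

The rule is to swap the front and back halves of the string, then delete the first 2 characters.
For "enpsmwlhpcwgak", step one produces "hpcwgakenpsmwl"; step two turns that into "cwgakenpsmwl".
(Check on "ushimmer": → "mmerushi" → "erushi" ✓)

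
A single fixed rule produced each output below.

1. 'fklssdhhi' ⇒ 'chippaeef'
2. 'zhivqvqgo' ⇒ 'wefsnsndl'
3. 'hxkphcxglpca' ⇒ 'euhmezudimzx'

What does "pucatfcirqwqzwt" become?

In each case the input is transformed by: shift every letter 3 places backward in the alphabet (wrapping around).
"pucatfcirqwqzwt" → "mrzxqczfontnwtq".

mrzxqczfontnwtq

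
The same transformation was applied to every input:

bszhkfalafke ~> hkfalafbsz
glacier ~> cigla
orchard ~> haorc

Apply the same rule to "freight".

The transformation: delete the last 2 characters, then move the first 3 characters to the end (rotate left by 3).
Applying both steps to "freight": "freig", then "igfre".

igfre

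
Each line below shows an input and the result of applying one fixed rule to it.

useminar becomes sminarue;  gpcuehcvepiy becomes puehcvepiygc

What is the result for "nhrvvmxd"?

hvvmxdnr

What's happening: move the first 2 characters to the end (rotate left by 2), then swap the first and last characters.
"nhrvvmxd" → "hvvmxdnr".
(Check on "useminar": → "eminarus" → "sminarue" ✓)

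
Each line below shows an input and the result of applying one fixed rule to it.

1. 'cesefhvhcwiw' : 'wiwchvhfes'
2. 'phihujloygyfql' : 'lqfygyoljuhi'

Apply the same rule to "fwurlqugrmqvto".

otvqmrguqlru

The rule is to reverse the string, then delete the last 2 characters.
For "fwurlqugrmqvto", step one produces "otvqmrguqlruwf"; step two turns that into "otvqmrguqlru".
(Check on "phihujloygyfql": → "lqfygyoljuhihp" → "lqfygyoljuhi" ✓)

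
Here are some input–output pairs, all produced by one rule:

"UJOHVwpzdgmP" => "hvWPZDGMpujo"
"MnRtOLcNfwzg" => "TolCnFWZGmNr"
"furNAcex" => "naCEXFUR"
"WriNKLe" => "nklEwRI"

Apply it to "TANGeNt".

gEnTtan

The transformation: move the first 3 characters to the end (rotate left by 3), then flip the case of every letter.
On "TANGeNt": the first step gives "GeNtTAN", and the second then gives "gEnTtan".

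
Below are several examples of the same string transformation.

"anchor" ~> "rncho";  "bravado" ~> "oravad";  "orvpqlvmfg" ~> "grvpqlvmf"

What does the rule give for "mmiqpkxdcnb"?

bmiqpkxdcn

The rule is to delete the first character, then move the last character to the front.
Starting from "mmiqpkxdcnb": after the first operation, "miqpkxdcnb"; after the second, "bmiqpkxdcn".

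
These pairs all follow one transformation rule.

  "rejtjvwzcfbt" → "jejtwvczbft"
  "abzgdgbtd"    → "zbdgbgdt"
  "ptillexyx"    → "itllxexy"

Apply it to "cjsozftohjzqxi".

sjzotfhozjxqi

Rule — delete the first character, then swap each adjacent pair of characters (1↔2, 3↔4, ...).
Starting from "cjsozftohjzqxi": after the first operation, "jsozftohjzqxi"; after the second, "sjzotfhozjxqi".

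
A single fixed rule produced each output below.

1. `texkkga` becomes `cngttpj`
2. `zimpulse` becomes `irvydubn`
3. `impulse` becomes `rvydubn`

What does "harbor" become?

The pattern: shift every letter 9 places forward in the alphabet (wrapping around).
"harbor" → "qjakxa".

qjakxa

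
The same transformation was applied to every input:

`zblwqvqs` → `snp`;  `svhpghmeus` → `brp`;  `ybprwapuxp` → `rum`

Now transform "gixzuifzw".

cwt

What's happening: shift every letter 3 places backward in the alphabet (wrapping around), then keep only the last 3 characters.
For "gixzuifzw", step one produces "dfuwrfcwt"; step two turns that into "cwt".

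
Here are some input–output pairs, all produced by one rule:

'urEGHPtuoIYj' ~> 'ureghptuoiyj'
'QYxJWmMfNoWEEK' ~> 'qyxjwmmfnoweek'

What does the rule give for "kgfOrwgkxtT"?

The rule is to convert every letter to lowercase.
On "kgfOrwgkxtT" that produces "kgforwgkxtt".

kgforwgkxtt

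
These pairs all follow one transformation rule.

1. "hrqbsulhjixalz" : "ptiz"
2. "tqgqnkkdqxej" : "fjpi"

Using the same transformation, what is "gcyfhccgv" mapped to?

xbu

The rule is to keep one character in every 3, starting at position 3 (positions 3rd, 6th, 9th, ...), then shift every letter 1 place backward in the alphabet (wrapping around).
"gcyfhccgv" → "ycv" → "xbu".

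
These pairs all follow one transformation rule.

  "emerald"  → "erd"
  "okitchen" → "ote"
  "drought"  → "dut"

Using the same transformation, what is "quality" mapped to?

In each case the input is transformed by: keep one character in every 3, starting at position 1 (positions 1st, 4th, 7th, ...).
"quality" → "qly".

qly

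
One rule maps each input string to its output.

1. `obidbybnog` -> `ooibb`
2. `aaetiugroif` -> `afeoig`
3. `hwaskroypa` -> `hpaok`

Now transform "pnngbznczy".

pznnb

In each case the input is transformed by: keep every other character starting from the first (positions 1st, 3rd, 5th, ...), then take characters alternately from the front and the back (1st, last, 2nd, 2nd-last, ...).
"pnngbznczy" → "pnbnz" → "pznnb".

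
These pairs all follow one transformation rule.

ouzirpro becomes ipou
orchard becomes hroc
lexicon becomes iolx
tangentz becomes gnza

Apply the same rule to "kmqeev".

evm

The rule is to move the first 3 characters to the end (rotate left by 3), then keep every other character starting from the first (positions 1st, 3rd, 5th, ...).
Working it through for "kmqeev": intermediate "eevkmq", final "evm".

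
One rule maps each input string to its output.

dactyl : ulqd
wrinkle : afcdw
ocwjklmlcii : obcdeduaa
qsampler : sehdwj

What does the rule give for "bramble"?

setdw

What's happening: delete the first 2 characters, then shift every letter 8 places backward in the alphabet (wrapping around).
Working it through for "bramble": intermediate "amble", final "setdw".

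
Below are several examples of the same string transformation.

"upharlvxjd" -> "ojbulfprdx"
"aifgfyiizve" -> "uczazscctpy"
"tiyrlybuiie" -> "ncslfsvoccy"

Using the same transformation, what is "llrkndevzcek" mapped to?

The pattern: shift every letter 6 places backward in the alphabet (wrapping around).
Applying that to "llrkndevzcek" gives "fflehxyptwye".

fflehxyptwye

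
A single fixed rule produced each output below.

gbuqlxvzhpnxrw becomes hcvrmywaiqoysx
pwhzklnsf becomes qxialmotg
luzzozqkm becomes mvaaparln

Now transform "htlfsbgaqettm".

iumgtchbrfuun

In each case the input is transformed by: shift every letter 1 place forward in the alphabet (wrapping around).
For "htlfsbgaqettm" the result is "iumgtchbrfuun".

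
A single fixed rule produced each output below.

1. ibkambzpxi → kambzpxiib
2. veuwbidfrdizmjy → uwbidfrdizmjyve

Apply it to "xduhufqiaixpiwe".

uhufqiaixpiwexd

The rule is to move the first 2 characters to the end (rotate left by 2).
For "xduhufqiaixpiwe" the result is "uhufqiaixpiwexd".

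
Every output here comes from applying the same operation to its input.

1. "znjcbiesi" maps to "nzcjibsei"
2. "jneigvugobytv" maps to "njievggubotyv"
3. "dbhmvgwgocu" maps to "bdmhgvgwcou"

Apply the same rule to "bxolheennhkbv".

What's happening: swap each adjacent pair of characters (1↔2, 3↔4, ...).
For "bxolheennhkbv" the result is "xbloehnehnbkv".

xbloehnehnbkv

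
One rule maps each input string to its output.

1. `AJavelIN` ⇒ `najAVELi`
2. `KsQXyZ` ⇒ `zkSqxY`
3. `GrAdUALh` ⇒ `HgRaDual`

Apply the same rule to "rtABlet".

In each case the input is transformed by: move the last character to the front, then flip the case of every letter.
"rtABlet" → "trtABle" → "TRTabLE".

TRTabLE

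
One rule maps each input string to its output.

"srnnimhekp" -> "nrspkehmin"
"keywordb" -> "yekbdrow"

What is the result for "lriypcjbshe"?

irlehsbjcpy

The rule is to move the first 3 characters to the end (rotate left by 3), then reverse the string.
Applying both steps to "lriypcjbshe": "ypcjbshelri", then "irlehsbjcpy".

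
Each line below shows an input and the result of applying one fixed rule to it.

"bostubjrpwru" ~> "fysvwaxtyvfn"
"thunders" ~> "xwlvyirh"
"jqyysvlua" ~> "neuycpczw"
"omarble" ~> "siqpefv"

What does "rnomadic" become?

The rule is to take characters alternately from the front and the back (1st, last, 2nd, 2nd-last, ...), then shift every letter 4 places forward in the alphabet (wrapping around).
Applying that to "rnomadic" gives "vgrmshqe".
(Check on "jqyysvlua": → "jaquylyvs" → "neuycpczw" ✓)

vgrmshqe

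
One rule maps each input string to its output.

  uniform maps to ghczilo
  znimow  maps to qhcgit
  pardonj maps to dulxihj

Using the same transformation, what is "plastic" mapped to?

The pattern: swap the first and last characters, then shift every letter 6 places backward in the alphabet (wrapping around).
Starting from "plastic": after the first operation, "clastip"; after the second, "wfumncj".

wfumncj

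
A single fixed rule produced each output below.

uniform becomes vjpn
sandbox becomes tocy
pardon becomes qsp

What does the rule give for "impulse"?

jqmf

Looking at the pairs, the operation is to shift every letter 1 place forward in the alphabet (wrapping around), then keep every other character starting from the first (positions 1st, 3rd, 5th, ...).
"impulse" → "jnqvmtf" → "jqmf".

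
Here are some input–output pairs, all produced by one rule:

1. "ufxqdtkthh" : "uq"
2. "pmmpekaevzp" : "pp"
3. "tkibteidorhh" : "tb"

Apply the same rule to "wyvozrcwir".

wo

In each case the input is transformed by: keep one character in every 3, starting at position 1 (positions 1st, 4th, 7th, ...), then delete the last 2 characters.
Applying that to "wyvozrcwir" gives "wo".
(Check on "tkibteidorhh": → "tbir" → "tb" ✓)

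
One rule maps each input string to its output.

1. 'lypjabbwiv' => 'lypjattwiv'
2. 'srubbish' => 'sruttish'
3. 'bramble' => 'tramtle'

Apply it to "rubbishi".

ruttishi

The pattern: replace every "b" with "t".
For "rubbishi" the result is "ruttishi".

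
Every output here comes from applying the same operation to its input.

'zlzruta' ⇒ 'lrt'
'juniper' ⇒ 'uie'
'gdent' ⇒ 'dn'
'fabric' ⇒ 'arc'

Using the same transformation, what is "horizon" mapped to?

In each case the input is transformed by: keep every other character starting from the second (positions 2nd, 4th, 6th, ...).
"horizon" → "oio".

oio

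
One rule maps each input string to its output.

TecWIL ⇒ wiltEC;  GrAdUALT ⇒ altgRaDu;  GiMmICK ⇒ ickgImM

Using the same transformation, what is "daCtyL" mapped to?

TYlDAc

Rule — flip the case of every letter, then move the last 3 characters to the front (rotate right by 3).
Applying both steps to "daCtyL": "DAcTYl", then "TYlDAc".
(Check on "TecWIL": → "tECwil" → "wiltEC" ✓)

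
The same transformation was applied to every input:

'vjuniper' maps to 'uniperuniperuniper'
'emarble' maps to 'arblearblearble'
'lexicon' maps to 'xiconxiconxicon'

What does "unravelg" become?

The pattern: delete the first 2 characters, then write the whole string 3 times in a row.
Starting from "unravelg": after the first operation, "ravelg"; after the second, "ravelgravelgravelg".

ravelgravelgravelg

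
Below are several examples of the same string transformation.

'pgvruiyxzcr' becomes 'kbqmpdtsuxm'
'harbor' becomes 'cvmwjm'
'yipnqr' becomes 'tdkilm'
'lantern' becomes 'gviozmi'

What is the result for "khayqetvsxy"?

The pattern: shift every letter 5 places backward in the alphabet (wrapping around).
So "khayqetvsxy" becomes "fcvtlzoqnst".

fcvtlzoqnst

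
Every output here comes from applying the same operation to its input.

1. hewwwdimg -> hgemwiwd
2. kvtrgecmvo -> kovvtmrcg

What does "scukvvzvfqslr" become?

What's happening: take characters alternately from the front and the back (1st, last, 2nd, 2nd-last, ...), then delete the last character.
Starting from "scukvvzvfqslr": after the first operation, "srcluskqvfvvz"; after the second, "srcluskqvfvv".
(Check on "kvtrgecmvo": → "kovvtmrcge" → "kovvtmrcg" ✓)

srcluskqvfvv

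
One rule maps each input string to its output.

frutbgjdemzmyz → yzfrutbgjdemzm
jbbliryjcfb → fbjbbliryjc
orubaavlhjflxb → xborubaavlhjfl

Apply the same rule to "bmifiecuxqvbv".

The rule is to move the last 2 characters to the front (rotate right by 2).
For "bmifiecuxqvbv" the result is "bvbmifiecuxqv".

bvbmifiecuxqv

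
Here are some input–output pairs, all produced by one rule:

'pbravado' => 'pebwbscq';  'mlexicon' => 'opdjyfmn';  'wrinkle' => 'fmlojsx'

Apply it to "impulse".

ftmvqnj

Looking at the pairs, the operation is to reverse the string, then shift every letter 1 place forward in the alphabet (wrapping around).
"impulse" → "ftmvqnj".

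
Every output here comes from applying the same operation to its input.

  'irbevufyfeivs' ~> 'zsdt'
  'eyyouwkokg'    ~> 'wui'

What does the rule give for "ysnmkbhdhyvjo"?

lzfh

The transformation: shift every letter 2 places backward in the alphabet (wrapping around), then keep one character in every 3, starting at position 3 (positions 3rd, 6th, 9th, ...).
Applying both steps to "ysnmkbhdhyvjo": "wqlkizfbfwthm", then "lzfh".
(Check on "eyyouwkokg": → "cwwmsuimie" → "wui" ✓)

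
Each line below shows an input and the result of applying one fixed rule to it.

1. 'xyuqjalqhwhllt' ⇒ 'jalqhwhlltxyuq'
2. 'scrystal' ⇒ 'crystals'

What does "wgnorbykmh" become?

In each case the input is transformed by: swap the front and back halves of the string, then move the last 3 characters to the front (rotate right by 3).
"wgnorbykmh" → "norbykmhwg".

norbykmhwg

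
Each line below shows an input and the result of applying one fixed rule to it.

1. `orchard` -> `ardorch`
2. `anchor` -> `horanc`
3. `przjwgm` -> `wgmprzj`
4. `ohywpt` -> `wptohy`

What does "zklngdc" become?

Each output is the input with this applied: move the last 3 characters to the front (rotate right by 3).
For "zklngdc" the result is "gdczkln".

gdczkln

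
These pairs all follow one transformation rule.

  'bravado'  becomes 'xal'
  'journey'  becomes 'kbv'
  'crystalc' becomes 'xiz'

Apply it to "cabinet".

kbq

The transformation: shift every letter 3 places backward in the alphabet (wrapping around), then keep only the last 3 characters.
Applying both steps to "cabinet": "zxyfkbq", then "kbq".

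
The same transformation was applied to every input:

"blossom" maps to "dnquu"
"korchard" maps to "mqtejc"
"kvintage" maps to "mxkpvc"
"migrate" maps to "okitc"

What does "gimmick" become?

Looking at the pairs, the operation is to shift every letter 2 places forward in the alphabet (wrapping around), then delete the last 2 characters.
Applying both steps to "gimmick": "ikookem", then "ikook".

ikook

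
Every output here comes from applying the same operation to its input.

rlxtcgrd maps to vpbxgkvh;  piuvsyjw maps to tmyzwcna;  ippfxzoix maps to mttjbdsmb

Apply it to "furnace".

The rule is to shift every letter 4 places forward in the alphabet (wrapping around).
Doing the same to "furnace": "jyvregi".

jyvregi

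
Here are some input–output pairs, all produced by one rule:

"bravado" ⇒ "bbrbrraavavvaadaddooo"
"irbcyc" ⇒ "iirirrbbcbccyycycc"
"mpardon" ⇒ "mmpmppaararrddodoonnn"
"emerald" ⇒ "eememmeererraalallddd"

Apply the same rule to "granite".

ggrgrraananniititteee

In each case the input is transformed by: repeat every character 3 times, then swap each adjacent pair of characters (1↔2, 3↔4, ...).
Working it through for "granite": intermediate "gggrrraaannniiittteee", final "ggrgrraananniititteee".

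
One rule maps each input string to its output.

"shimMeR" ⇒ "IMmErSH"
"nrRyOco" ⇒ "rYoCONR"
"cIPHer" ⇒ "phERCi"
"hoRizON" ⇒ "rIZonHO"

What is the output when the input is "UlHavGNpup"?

hAVgnPUPuL

The rule is to flip the case of every letter, then move the first 2 characters to the end (rotate left by 2).
Applying both steps to "UlHavGNpup": "uLhAVgnPUP", then "hAVgnPUPuL".
(Check on "shimMeR": → "SHIMmEr" → "IMmErSH" ✓)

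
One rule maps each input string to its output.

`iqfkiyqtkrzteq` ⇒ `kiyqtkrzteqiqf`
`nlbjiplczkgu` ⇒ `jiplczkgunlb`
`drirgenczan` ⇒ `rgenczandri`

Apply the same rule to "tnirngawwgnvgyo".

The rule is to move the first 3 characters to the end (rotate left by 3).
On "tnirngawwgnvgyo" that produces "rngawwgnvgyotni".

rngawwgnvgyotni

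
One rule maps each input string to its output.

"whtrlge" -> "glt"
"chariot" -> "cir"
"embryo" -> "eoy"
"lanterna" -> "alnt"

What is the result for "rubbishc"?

Rule — sort the characters into alphabetical order, then keep every other character starting from the second (positions 2nd, 4th, 6th, ...).
Working it through for "rubbishc": intermediate "bbchirsu", final "bhru".

bhru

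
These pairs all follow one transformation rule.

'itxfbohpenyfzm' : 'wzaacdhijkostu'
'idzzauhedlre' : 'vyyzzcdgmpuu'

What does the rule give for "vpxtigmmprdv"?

ybdhhkkmoqqs

What's happening: sort the characters into alphabetical order, then shift every letter 5 places backward in the alphabet (wrapping around).
For "vpxtigmmprdv", step one produces "dgimmpprtvvx"; step two turns that into "ybdhhkkmoqqs".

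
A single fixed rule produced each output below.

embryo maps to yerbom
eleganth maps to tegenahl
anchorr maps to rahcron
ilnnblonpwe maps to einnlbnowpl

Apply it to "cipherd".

Each output is the input with this applied: swap each adjacent pair of characters (1↔2, 3↔4, ...), then swap the first and last characters.
"cipherd" → "ichpred" → "dchprei".
(Check on "embryo": → "merboy" → "yerbom" ✓)

dchprei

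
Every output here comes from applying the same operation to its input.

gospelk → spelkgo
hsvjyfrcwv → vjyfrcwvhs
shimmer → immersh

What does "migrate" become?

Looking at the pairs, the operation is to move the first 2 characters to the end (rotate left by 2).
Doing the same to "migrate": "gratemi".

gratemi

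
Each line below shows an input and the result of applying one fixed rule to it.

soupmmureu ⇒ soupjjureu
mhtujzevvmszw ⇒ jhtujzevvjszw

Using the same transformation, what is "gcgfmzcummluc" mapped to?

In each case the input is transformed by: replace every "m" with "j".
So "gcgfmzcummluc" becomes "gcgfjzcujjluc".

gcgfjzcujjluc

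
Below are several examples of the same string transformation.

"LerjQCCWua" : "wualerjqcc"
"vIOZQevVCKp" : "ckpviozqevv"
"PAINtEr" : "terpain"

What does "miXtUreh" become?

The transformation: move the last 3 characters to the front (rotate right by 3), then convert every letter to lowercase.
Working it through for "miXtUreh": intermediate "rehmiXtU", final "rehmixtu".

rehmixtu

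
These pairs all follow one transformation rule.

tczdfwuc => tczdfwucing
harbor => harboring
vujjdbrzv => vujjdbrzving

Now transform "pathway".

What's happening: append "ing".
So "pathway" becomes "pathwaying".

pathwaying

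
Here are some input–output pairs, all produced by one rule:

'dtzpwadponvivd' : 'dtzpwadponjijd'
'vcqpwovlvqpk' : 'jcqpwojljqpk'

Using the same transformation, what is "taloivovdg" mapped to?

taloijojdg

Rule — replace every "v" with "j".
"taloivovdg" → "taloijojdg".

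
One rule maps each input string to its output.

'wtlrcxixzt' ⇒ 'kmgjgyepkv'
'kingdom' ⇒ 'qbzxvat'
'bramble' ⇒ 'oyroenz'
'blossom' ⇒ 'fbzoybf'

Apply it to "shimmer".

What's happening: shift every letter 13 places forward in the alphabet (wrapping around) — i.e. ROT13, then move the last 3 characters to the front (rotate right by 3).
Starting from "shimmer": after the first operation, "fuvzzre"; after the second, "zrefuvz".

zrefuvz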